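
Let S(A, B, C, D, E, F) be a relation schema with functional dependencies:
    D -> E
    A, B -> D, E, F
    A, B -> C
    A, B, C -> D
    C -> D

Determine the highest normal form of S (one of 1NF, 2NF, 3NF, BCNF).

Candidate key: {A, B}. Prime attributes: {A, B}.
For D -> E we have {D}⁺ = {D, E}; {D} is not a superkey, so BCNF fails.
D -> E has non-prime {E} on the right and a non-superkey on the left, so 3NF fails.
No proper subset of a key has a non-prime attribute in its closure, so there is no partial dependency; 2NF holds.

2NF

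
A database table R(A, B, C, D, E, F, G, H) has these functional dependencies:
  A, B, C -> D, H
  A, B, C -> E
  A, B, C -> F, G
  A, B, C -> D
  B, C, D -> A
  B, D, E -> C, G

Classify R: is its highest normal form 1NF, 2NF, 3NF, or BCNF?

Candidate keys: {A, B, C}, {B, C, D}, {B, D, E}. Prime attributes: {A, B, C, D, E}.
Every FD has a superkey on the left, so the relation is in BCNF.

BCNF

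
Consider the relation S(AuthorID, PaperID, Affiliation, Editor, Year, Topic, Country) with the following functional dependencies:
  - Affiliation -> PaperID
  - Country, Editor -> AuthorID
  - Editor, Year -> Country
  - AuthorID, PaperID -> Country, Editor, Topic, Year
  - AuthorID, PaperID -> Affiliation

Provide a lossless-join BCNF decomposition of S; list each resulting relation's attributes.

Candidate keys of the original relation: {Affiliation, AuthorID}, {Affiliation, Country, Editor}, {Affiliation, Editor, Year}, {AuthorID, PaperID}, {Country, Editor, PaperID}, {Editor, PaperID, Year}.
In {Affiliation, AuthorID, Country, Editor, PaperID, Topic, Year}, {Affiliation} is not a superkey ({Affiliation}⁺ restricted to this set is {Affiliation, PaperID}), so split on Affiliation -> PaperID into {Affiliation, PaperID} and {Affiliation, AuthorID, Country, Editor, Topic, Year}.
{Affiliation, PaperID} has no BCNF violation.
In {Affiliation, AuthorID, Country, Editor, Topic, Year}, {Country, Editor} is not a superkey ({Country, Editor}⁺ restricted to this set is {AuthorID, Country, Editor}), so split on Country, Editor -> AuthorID into {AuthorID, Country, Editor} and {Affiliation, Country, Editor, Topic, Year}.
{AuthorID, Country, Editor} has no BCNF violation.
In {Affiliation, Country, Editor, Topic, Year}, {Editor, Year} is not a superkey ({Editor, Year}⁺ restricted to this set is {Country, Editor, Year}), so split on Editor, Year -> Country into {Country, Editor, Year} and {Affiliation, Editor, Topic, Year}.
{Country, Editor, Year} has no BCNF violation.
{Affiliation, Editor, Topic, Year} has no BCNF violation.

{Affiliation, Editor, Topic, Year}; {Affiliation, PaperID}; {AuthorID, Country, Editor}; {Country, Editor, Year}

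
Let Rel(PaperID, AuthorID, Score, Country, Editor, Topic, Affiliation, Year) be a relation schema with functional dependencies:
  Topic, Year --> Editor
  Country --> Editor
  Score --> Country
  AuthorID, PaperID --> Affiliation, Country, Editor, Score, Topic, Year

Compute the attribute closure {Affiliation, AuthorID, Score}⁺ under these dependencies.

{Affiliation, AuthorID, Country, Editor, Score}

Start with {Affiliation, AuthorID, Score}.
Score --> Country applies; add {Country} → now {Affiliation, AuthorID, Country, Score}.
Country --> Editor applies; add {Editor} → now {Affiliation, AuthorID, Country, Editor, Score}.
No further FD applies.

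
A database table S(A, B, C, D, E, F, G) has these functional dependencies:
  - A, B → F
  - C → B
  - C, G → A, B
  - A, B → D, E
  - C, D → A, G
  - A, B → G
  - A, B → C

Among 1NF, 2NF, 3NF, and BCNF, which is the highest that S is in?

3NF

Candidate keys: {A, B}, {A, C}, {C, D}, {C, G}. Prime attributes: {A, B, C, D, G}.
C → B: {C}⁺ = {B, C}, which is not all of the attributes, so the left side is not a superkey — BCNF is violated.
Since {B} ⊆ prime attributes and every other non-superkey FD also has a prime right side, the schema is in 3NF.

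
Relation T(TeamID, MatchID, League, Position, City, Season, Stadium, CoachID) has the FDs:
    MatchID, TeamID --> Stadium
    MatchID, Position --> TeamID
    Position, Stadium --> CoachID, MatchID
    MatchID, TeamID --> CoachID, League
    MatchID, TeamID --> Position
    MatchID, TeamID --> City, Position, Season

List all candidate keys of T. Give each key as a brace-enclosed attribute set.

{MatchID, Position}, {MatchID, TeamID}, {Position, Stadium}

{MatchID, Position} is a candidate key since {MatchID, Position}⁺ = {City, CoachID, League, MatchID, Position, Season, Stadium, TeamID} covers every attribute.
{MatchID, TeamID} is a candidate key since {MatchID, TeamID}⁺ = {City, CoachID, League, MatchID, Position, Season, Stadium, TeamID} covers every attribute.
{Position, Stadium} is a candidate key since {Position, Stadium}⁺ = {City, CoachID, League, MatchID, Position, Season, Stadium, TeamID} covers every attribute.
Any other superkey properly contains one of these, so there are no further candidate keys.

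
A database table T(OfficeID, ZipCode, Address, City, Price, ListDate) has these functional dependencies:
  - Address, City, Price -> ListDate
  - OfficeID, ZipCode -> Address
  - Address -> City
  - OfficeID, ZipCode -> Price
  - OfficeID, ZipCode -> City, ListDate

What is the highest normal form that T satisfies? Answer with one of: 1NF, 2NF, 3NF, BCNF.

2NF

Candidate key: {OfficeID, ZipCode}. Prime attributes: {OfficeID, ZipCode}.
For Address, City, Price -> ListDate we have {Address, City, Price}⁺ = {Address, City, ListDate, Price}; {Address, City, Price} is not a superkey, so BCNF fails.
Address, City, Price -> ListDate has non-prime {ListDate} on the right and a non-superkey on the left, so 3NF fails.
No non-prime attribute depends on a proper subset of any candidate key, so 2NF holds.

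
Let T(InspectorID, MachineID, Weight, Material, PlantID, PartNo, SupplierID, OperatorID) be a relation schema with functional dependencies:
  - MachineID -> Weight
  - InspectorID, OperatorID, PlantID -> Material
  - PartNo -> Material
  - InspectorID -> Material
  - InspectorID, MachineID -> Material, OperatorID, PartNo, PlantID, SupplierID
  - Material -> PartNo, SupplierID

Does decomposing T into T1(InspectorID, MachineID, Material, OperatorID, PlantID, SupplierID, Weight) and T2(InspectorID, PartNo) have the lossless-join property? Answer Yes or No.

Yes

The shared attributes are {InspectorID} and {InspectorID}⁺ = {InspectorID, Material, PartNo, SupplierID}.
This includes all of T2, so the common attributes are a superkey of T2 — the join is lossless.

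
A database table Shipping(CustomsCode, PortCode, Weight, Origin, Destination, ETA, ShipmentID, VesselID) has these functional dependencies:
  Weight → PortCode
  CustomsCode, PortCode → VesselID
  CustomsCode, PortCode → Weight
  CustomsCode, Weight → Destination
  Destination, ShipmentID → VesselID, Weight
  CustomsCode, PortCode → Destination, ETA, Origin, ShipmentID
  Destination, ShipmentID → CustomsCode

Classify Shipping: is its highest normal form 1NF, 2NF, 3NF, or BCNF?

Candidate keys: {CustomsCode, PortCode}, {CustomsCode, Weight}, {Destination, ShipmentID}. Prime attributes: {CustomsCode, Destination, PortCode, ShipmentID, Weight}.
Weight → PortCode: {Weight}⁺ = {PortCode, Weight}, which is not all of the attributes, so the left side is not a superkey — BCNF is violated.
Since {PortCode} ⊆ prime attributes and every other non-superkey FD also has a prime right side, the schema is in 3NF.

3NF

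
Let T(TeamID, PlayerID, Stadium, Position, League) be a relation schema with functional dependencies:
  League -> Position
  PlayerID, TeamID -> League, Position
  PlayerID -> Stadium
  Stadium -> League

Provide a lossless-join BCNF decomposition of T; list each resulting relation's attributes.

Candidate key of the original relation: {PlayerID, TeamID}.
{League, PlayerID, Position, Stadium, TeamID}: {League} determines {League, Position} here but is not a superkey — split on League -> Position, giving {League, Position} and {League, PlayerID, Stadium, TeamID}.
{League, Position} has no BCNF violation.
{League, PlayerID, Stadium, TeamID}: {PlayerID} determines {League, PlayerID, Stadium} here but is not a superkey — split on PlayerID -> League, Stadium, giving {League, PlayerID, Stadium} and {PlayerID, TeamID}.
{League, PlayerID, Stadium}: {Stadium} determines {League, Stadium} here but is not a superkey — split on Stadium -> League, giving {League, Stadium} and {PlayerID, Stadium}.
{League, Stadium} has no BCNF violation.
{PlayerID, Stadium} has no BCNF violation.
{PlayerID, TeamID} has no BCNF violation.

{League, Position}; {League, Stadium}; {PlayerID, Stadium}; {PlayerID, TeamID}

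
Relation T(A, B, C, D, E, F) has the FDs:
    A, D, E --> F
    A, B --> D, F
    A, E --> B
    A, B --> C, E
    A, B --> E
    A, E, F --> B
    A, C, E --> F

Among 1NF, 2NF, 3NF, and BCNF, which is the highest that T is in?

BCNF

Candidate keys: {A, B}, {A, E}. Prime attributes: {A, B, E}.
Every FD has a superkey on the left, so the relation is in BCNF.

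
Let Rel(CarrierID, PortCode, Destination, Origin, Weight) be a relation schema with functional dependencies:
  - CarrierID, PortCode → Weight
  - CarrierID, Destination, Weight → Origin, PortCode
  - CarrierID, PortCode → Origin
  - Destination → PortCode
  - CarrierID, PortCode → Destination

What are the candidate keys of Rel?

No FD produces {CarrierID}, so it must be in every candidate key.
{CarrierID, Destination}⁺ = {CarrierID, Destination, Origin, PortCode, Weight}, which is every attribute, so {CarrierID, Destination} is a candidate key.
{CarrierID, PortCode}⁺ = {CarrierID, Destination, Origin, PortCode, Weight}, which is every attribute, so {CarrierID, PortCode} is a candidate key.
No proper subset of any of these is a key, and no other minimal superkey exists.

{CarrierID, Destination}, {CarrierID, PortCode}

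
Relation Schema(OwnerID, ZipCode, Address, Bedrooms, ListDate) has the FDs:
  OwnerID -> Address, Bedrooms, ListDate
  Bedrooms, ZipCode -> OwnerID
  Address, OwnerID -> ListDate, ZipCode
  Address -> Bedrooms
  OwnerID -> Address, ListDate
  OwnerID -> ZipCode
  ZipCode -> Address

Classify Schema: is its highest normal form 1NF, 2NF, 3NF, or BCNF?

2NF

Candidate keys: {OwnerID}, {ZipCode}. Prime attributes: {OwnerID, ZipCode}.
Address -> Bedrooms breaks BCNF: {Address}⁺ = {Address, Bedrooms}, so {Address} is not a superkey.
Address -> Bedrooms has non-prime {Bedrooms} on the right and a non-superkey on the left, so 3NF fails.
All keys have size 1, which rules out partial dependencies — 2NF is satisfied.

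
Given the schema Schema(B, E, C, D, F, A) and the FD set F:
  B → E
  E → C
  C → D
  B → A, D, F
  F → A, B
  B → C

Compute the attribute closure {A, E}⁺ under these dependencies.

{A, C, D, E}

Start with {A, E}.
E → C applies; add {C} → now {A, C, E}.
C → D applies; add {D} → now {A, C, D, E}.
No further FD applies.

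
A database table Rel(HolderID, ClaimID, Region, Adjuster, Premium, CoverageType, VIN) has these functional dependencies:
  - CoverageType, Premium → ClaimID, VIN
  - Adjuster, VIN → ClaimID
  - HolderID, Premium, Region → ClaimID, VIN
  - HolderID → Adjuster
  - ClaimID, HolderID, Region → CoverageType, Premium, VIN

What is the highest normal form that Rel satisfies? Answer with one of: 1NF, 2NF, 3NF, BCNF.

1NF

Candidate keys: {ClaimID, HolderID, Region}, {HolderID, Premium, Region}, {HolderID, Region, VIN}. Prime attributes: {ClaimID, HolderID, Premium, Region, VIN}.
CoverageType, Premium → ClaimID, VIN: {CoverageType, Premium}⁺ = {ClaimID, CoverageType, Premium, VIN}, which is not all of the attributes, so the left side is not a superkey — BCNF is violated.
HolderID → Adjuster determines the non-prime attribute {Adjuster} from a non-superkey — 3NF is violated.
{HolderID} is a proper subset of the key {ClaimID, HolderID, Region}, and {HolderID}⁺ contains the non-prime attribute {Adjuster} — a partial dependency, so 2NF is violated.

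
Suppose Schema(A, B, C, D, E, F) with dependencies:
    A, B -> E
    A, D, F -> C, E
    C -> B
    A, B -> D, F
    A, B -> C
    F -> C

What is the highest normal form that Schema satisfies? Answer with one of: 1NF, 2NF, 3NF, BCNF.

3NF

Candidate keys: {A, B}, {A, C}, {A, F}. Prime attributes: {A, B, C, F}.
For C -> B we have {C}⁺ = {B, C}; {C} is not a superkey, so BCNF fails.
Since {B} ⊆ prime attributes and every other non-superkey FD also has a prime right side, the schema is in 3NF.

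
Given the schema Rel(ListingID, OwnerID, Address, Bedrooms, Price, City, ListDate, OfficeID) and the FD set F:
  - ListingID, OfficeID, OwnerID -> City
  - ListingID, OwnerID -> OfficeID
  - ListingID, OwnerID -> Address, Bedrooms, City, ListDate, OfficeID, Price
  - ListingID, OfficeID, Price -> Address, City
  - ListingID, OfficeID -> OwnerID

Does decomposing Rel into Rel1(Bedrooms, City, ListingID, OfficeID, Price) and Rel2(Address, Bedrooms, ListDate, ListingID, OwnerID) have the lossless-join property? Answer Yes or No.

Common attributes: {Bedrooms, ListingID}; their closure is {Bedrooms, ListingID}.
The closure covers neither Rel1 nor Rel2 entirely; the join is not lossless.

No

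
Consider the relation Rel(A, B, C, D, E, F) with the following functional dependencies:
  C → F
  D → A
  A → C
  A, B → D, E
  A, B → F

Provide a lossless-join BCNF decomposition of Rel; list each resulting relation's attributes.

{A, C}; {A, D}; {B, D, E}; {C, F}

Candidate keys of the original relation: {A, B}, {B, D}.
{A, B, C, D, E, F}: {C} determines {C, F} here but is not a superkey — split on C → F, giving {C, F} and {A, B, C, D, E}.
{C, F} is in BCNF.
{A, B, C, D, E}: {D} determines {A, C, D} here but is not a superkey — split on D → A, C, giving {A, C, D} and {B, D, E}.
{A, C, D}: {A} determines {A, C} here but is not a superkey — split on A → C, giving {A, C} and {A, D}.
{A, C} is in BCNF.
{A, D} is in BCNF.
{B, D, E} is in BCNF.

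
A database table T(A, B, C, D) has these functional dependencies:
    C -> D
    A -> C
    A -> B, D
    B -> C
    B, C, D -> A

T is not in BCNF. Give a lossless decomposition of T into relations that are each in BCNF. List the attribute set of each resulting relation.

Candidate keys of the original relation: {A}, {B}.
Within {A, B, C, D}: {C}⁺ ∩ {A, B, C, D} = {C, D}, not the whole set, so C -> D violates BCNF; decompose into {C, D} and {A, B, C}.
{C, D} has no BCNF violation.
{A, B, C} has no BCNF violation.

{A, B, C}; {C, D}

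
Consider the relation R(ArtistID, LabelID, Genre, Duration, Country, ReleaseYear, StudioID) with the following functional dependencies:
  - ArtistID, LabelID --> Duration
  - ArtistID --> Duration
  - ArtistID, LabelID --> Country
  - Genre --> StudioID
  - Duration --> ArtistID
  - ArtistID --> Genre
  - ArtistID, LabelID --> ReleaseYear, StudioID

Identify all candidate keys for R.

Attributes never on any right-hand side: {LabelID} — every candidate key must contain it.
{ArtistID, LabelID}⁺ = {ArtistID, Country, Duration, Genre, LabelID, ReleaseYear, StudioID}, which is every attribute, so {ArtistID, LabelID} is a candidate key.
{Duration, LabelID}⁺ = {ArtistID, Country, Duration, Genre, LabelID, ReleaseYear, StudioID}, which is every attribute, so {Duration, LabelID} is a candidate key.
No proper subset of any of these is a key, and no other minimal superkey exists.

{ArtistID, LabelID}, {Duration, LabelID}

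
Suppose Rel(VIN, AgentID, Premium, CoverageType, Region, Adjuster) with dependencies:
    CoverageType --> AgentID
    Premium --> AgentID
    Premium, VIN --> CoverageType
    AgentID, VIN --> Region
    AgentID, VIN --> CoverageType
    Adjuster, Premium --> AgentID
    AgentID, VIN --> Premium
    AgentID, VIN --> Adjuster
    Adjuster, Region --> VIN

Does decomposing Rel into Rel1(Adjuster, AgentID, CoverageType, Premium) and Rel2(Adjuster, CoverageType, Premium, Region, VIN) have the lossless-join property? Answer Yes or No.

Common attributes: {Adjuster, CoverageType, Premium}; their closure is {Adjuster, AgentID, CoverageType, Premium}.
This includes all of Rel1, so the common attributes are a superkey of Rel1 — the join is lossless.

Yes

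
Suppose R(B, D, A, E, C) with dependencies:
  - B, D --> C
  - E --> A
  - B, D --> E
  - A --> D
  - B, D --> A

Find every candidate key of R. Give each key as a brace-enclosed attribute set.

{A, B}, {B, D}, {B, E}

Attributes never on any right-hand side: {B} — every candidate key must contain it.
Closure of {A, B} is {A, B, C, D, E}, the whole schema; {A, B} is a candidate key.
Closure of {B, D} is {A, B, C, D, E}, the whole schema; {B, D} is a candidate key.
Closure of {B, E} is {A, B, C, D, E}, the whole schema; {B, E} is a candidate key.
No proper subset of any of these is a key, and no other minimal superkey exists.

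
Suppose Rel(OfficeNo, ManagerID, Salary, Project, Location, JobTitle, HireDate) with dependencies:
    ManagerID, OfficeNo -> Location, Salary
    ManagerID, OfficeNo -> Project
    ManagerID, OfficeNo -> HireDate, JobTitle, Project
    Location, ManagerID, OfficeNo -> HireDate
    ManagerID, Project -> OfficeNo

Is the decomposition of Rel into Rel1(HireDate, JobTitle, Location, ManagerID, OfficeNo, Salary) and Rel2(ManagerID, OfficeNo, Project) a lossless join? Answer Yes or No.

Yes

Common attributes: {ManagerID, OfficeNo}; their closure is {HireDate, JobTitle, Location, ManagerID, OfficeNo, Project, Salary}.
This includes all of Rel1, so the common attributes are a superkey of Rel1 — the join is lossless.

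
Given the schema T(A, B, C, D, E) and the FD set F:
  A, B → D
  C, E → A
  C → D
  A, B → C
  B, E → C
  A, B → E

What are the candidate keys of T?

No FD produces {B}, so it must be in every candidate key.
Closure of {A, B} is {A, B, C, D, E}, the whole schema; {A, B} is a candidate key.
Closure of {B, E} is {A, B, C, D, E}, the whole schema; {B, E} is a candidate key.
Any other superkey properly contains one of these, so there are no further candidate keys.

{A, B}, {B, E}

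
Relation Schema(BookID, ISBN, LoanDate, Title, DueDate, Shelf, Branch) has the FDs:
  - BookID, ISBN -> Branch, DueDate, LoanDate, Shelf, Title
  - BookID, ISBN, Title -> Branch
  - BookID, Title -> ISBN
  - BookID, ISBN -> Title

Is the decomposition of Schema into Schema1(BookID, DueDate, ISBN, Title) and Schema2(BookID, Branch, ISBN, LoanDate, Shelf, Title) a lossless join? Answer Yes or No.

Common attributes: {BookID, ISBN, Title}; their closure is {BookID, Branch, DueDate, ISBN, LoanDate, Shelf, Title}.
Since Schema1 ⊆ {BookID, Branch, DueDate, ISBN, LoanDate, Shelf, Title}, the intersection is a superkey of Schema1; the decomposition is lossless.

Yes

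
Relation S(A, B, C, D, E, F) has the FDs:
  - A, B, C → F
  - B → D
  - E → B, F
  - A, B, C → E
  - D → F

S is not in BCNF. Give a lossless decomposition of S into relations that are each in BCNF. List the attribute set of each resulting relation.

{A, C, E}; {B, D}; {B, E}; {D, F}

Candidate keys of the original relation: {A, B, C}, {A, C, E}.
Within {A, B, C, D, E, F}: {B}⁺ ∩ {A, B, C, D, E, F} = {B, D, F}, not the whole set, so B → D, F violates BCNF; decompose into {B, D, F} and {A, B, C, E}.
Within {B, D, F}: {D}⁺ ∩ {B, D, F} = {D, F}, not the whole set, so D → F violates BCNF; decompose into {D, F} and {B, D}.
{D, F} has no BCNF violation.
{B, D} has no BCNF violation.
Within {A, B, C, E}: {E}⁺ ∩ {A, B, C, E} = {B, E}, not the whole set, so E → B violates BCNF; decompose into {B, E} and {A, C, E}.
{B, E} has no BCNF violation.
{A, C, E} has no BCNF violation.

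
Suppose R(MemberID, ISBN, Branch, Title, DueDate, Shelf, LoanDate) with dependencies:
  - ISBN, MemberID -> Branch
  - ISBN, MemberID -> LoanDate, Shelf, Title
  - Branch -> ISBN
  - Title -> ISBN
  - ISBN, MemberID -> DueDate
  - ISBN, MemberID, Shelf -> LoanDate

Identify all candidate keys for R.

Attributes never on any right-hand side: {MemberID} — every candidate key must contain it.
{Branch, MemberID}⁺ = {Branch, DueDate, ISBN, LoanDate, MemberID, Shelf, Title} — all of the relation — so {Branch, MemberID} is a candidate key.
{ISBN, MemberID}⁺ = {Branch, DueDate, ISBN, LoanDate, MemberID, Shelf, Title} — all of the relation — so {ISBN, MemberID} is a candidate key.
{MemberID, Title}⁺ = {Branch, DueDate, ISBN, LoanDate, MemberID, Shelf, Title} — all of the relation — so {MemberID, Title} is a candidate key.
Any other superkey properly contains one of these, so there are no further candidate keys.

{Branch, MemberID}, {ISBN, MemberID}, {MemberID, Title}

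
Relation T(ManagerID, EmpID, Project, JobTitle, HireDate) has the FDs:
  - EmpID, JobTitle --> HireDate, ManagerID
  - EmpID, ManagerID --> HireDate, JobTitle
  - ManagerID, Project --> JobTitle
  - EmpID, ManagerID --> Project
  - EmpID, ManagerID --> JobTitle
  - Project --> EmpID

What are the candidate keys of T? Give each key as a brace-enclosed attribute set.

{EmpID, JobTitle}, {EmpID, ManagerID}, {JobTitle, Project}, {ManagerID, Project}

Closure of {EmpID, JobTitle} is {EmpID, HireDate, JobTitle, ManagerID, Project}, the whole schema; {EmpID, JobTitle} is a candidate key.
Closure of {EmpID, ManagerID} is {EmpID, HireDate, JobTitle, ManagerID, Project}, the whole schema; {EmpID, ManagerID} is a candidate key.
Closure of {JobTitle, Project} is {EmpID, HireDate, JobTitle, ManagerID, Project}, the whole schema; {JobTitle, Project} is a candidate key.
Closure of {ManagerID, Project} is {EmpID, HireDate, JobTitle, ManagerID, Project}, the whole schema; {ManagerID, Project} is a candidate key.
These are minimal and exhaustive — every other superkey contains one of them.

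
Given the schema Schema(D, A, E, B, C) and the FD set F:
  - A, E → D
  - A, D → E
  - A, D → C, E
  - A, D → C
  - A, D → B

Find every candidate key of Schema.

{A, D}, {A, E}

No FD produces {A}, so it must be in every candidate key.
{A, D}⁺ = {A, B, C, D, E} — all of the relation — so {A, D} is a candidate key.
{A, E}⁺ = {A, B, C, D, E} — all of the relation — so {A, E} is a candidate key.
These are minimal and exhaustive — every other superkey contains one of them.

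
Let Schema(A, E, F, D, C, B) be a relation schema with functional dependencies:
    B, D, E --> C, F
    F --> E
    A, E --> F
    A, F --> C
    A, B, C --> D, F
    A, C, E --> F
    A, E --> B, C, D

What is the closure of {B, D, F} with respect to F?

Start with {B, D, F}.
F --> E applies; add {E} → now {B, D, E, F}.
B, D, E --> C, F applies; add {C} → now {B, C, D, E, F}.
No further FD applies.

{B, C, D, E, F}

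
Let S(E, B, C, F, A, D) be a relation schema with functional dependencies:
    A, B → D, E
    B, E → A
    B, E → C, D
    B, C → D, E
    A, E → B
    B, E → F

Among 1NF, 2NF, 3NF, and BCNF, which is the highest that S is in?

Candidate keys: {A, B}, {A, E}, {B, C}, {B, E}. Prime attributes: {A, B, C, E}.
Each dependency's left side is a superkey — BCNF holds.

BCNF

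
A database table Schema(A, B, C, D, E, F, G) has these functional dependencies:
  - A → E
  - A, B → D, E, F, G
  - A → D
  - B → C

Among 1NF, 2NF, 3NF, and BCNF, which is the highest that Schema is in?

1NF

Candidate key: {A, B}. Prime attributes: {A, B}.
For A → E we have {A}⁺ = {A, D, E}; {A} is not a superkey, so BCNF fails.
A → E determines the non-prime attribute {E} from a non-superkey — 3NF is violated.
The proper key subset {A} of {A, B} determines non-prime {D, E}, so the relation is not even in 2NF.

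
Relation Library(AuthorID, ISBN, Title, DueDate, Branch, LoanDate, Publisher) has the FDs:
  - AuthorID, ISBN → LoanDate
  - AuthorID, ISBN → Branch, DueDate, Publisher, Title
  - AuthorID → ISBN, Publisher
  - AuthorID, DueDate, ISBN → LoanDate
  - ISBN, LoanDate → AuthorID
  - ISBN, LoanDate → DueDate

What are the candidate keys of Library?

{AuthorID}, {ISBN, LoanDate}

{AuthorID}⁺ = {AuthorID, Branch, DueDate, ISBN, LoanDate, Publisher, Title} — all of the relation — so {AuthorID} is a candidate key.
{ISBN, LoanDate}⁺ = {AuthorID, Branch, DueDate, ISBN, LoanDate, Publisher, Title} — all of the relation — so {ISBN, LoanDate} is a candidate key.
Any other superkey properly contains one of these, so there are no further candidate keys.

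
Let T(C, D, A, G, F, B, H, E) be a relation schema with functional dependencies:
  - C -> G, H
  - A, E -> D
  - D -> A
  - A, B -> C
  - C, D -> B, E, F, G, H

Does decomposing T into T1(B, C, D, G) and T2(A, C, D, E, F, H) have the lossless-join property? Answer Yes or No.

Common attributes: {C, D}; their closure is {A, B, C, D, E, F, G, H}.
This includes all of T1, so the common attributes are a superkey of T1 — the join is lossless.

Yes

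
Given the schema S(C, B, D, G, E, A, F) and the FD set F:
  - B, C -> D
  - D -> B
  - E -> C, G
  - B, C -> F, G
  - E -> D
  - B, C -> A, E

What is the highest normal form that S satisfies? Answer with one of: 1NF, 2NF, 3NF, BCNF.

3NF

Candidate keys: {B, C}, {C, D}, {E}. Prime attributes: {B, C, D, E}.
For D -> B we have {D}⁺ = {B, D}; {D} is not a superkey, so BCNF fails.
Since {B} ⊆ prime attributes and every other non-superkey FD also has a prime right side, the schema is in 3NF.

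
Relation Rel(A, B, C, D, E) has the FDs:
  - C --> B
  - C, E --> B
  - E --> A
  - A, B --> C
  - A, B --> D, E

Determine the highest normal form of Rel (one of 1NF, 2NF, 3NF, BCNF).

Candidate keys: {A, B}, {A, C}, {B, E}, {C, E}. Prime attributes: {A, B, C, E}.
C --> B: {C}⁺ = {B, C}, which is not all of the attributes, so the left side is not a superkey — BCNF is violated.
But every attribute on its right side ({B}) is prime, and the same holds for every other non-superkey FD, so 3NF still holds.

3NF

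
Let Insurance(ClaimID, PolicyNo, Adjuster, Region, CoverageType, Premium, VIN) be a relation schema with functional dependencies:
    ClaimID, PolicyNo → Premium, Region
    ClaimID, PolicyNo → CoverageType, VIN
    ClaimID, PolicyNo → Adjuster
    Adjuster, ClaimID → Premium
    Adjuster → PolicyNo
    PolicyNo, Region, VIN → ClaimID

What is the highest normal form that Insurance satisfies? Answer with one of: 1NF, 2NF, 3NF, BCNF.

Candidate keys: {Adjuster, ClaimID}, {Adjuster, Region, VIN}, {ClaimID, PolicyNo}, {PolicyNo, Region, VIN}. Prime attributes: {Adjuster, ClaimID, PolicyNo, Region, VIN}.
Adjuster → PolicyNo: {Adjuster}⁺ = {Adjuster, PolicyNo}, which is not all of the attributes, so the left side is not a superkey — BCNF is violated.
But every attribute on its right side ({PolicyNo}) is prime, and the same holds for every other non-superkey FD, so 3NF still holds.

3NF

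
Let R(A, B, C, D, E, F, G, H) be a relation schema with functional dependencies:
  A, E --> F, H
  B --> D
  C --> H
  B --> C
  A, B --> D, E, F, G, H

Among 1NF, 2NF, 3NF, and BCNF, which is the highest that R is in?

Candidate key: {A, B}. Prime attributes: {A, B}.
A, E --> F, H: {A, E}⁺ = {A, E, F, H}, which is not all of the attributes, so the left side is not a superkey — BCNF is violated.
A, E --> F, H determines the non-prime attributes {F, H} from a non-superkey — 3NF is violated.
{B} is a proper subset of the key {A, B}, and {B}⁺ contains the non-prime attributes {C, D, H} — a partial dependency, so 2NF is violated.

1NF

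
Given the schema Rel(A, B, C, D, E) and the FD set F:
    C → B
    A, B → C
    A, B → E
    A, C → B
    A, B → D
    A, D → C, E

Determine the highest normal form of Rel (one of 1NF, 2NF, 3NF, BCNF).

3NF

Candidate keys: {A, B}, {A, C}, {A, D}. Prime attributes: {A, B, C, D}.
C → B: {C}⁺ = {B, C}, which is not all of the attributes, so the left side is not a superkey — BCNF is violated.
Since {B} ⊆ prime attributes and every other non-superkey FD also has a prime right side, the schema is in 3NF.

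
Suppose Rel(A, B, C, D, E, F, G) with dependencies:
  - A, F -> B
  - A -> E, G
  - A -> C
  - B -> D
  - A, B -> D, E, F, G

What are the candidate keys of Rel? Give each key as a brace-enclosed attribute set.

{A, B}, {A, F}

{A} never appears on the right of any FD, so every key must include it.
{A, B}⁺ = {A, B, C, D, E, F, G}, which is every attribute, so {A, B} is a candidate key.
{A, F}⁺ = {A, B, C, D, E, F, G}, which is every attribute, so {A, F} is a candidate key.
These are minimal and exhaustive — every other superkey contains one of them.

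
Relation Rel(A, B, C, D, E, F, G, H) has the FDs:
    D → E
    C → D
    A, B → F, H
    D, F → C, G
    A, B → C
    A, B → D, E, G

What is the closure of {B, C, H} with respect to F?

{B, C, D, E, H}

Start with {B, C, H}.
C → D applies; add {D} → now {B, C, D, H}.
D → E applies; add {E} → now {B, C, D, E, H}.
No further FD applies.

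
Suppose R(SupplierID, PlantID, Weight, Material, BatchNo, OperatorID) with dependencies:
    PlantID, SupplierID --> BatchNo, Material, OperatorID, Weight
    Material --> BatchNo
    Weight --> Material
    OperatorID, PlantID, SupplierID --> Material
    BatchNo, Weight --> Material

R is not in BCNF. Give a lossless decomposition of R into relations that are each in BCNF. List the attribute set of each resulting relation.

{BatchNo, Material}; {Material, Weight}; {OperatorID, PlantID, SupplierID, Weight}

Candidate key of the original relation: {PlantID, SupplierID}.
{BatchNo, Material, OperatorID, PlantID, SupplierID, Weight}: {Material} determines {BatchNo, Material} here but is not a superkey — split on Material --> BatchNo, giving {BatchNo, Material} and {Material, OperatorID, PlantID, SupplierID, Weight}.
{BatchNo, Material} is in BCNF.
{Material, OperatorID, PlantID, SupplierID, Weight}: {Weight} determines {Material, Weight} here but is not a superkey — split on Weight --> Material, giving {Material, Weight} and {OperatorID, PlantID, SupplierID, Weight}.
{Material, Weight} is in BCNF.
{OperatorID, PlantID, SupplierID, Weight} is in BCNF.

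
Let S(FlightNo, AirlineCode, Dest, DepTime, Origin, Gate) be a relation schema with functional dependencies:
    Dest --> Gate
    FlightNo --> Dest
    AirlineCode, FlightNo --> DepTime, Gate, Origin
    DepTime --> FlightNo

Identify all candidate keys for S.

{AirlineCode, DepTime}, {AirlineCode, FlightNo}

No FD produces {AirlineCode}, so it must be in every candidate key.
Closure of {AirlineCode, DepTime} is {AirlineCode, DepTime, Dest, FlightNo, Gate, Origin}, the whole schema; {AirlineCode, DepTime} is a candidate key.
Closure of {AirlineCode, FlightNo} is {AirlineCode, DepTime, Dest, FlightNo, Gate, Origin}, the whole schema; {AirlineCode, FlightNo} is a candidate key.
These are minimal and exhaustive — every other superkey contains one of them.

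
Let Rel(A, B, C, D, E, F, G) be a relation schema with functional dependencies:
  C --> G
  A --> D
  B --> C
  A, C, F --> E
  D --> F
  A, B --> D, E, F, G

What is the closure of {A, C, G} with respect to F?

Start with {A, C, G}.
A --> D applies; add {D} → now {A, C, D, G}.
D --> F applies; add {F} → now {A, C, D, F, G}.
A, C, F --> E applies; add {E} → now {A, C, D, E, F, G}.
No further FD applies.

{A, C, D, E, F, G}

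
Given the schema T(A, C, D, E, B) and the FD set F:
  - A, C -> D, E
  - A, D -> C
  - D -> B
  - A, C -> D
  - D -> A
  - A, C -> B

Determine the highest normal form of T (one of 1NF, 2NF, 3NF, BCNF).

Candidate keys: {A, C}, {D}. Prime attributes: {A, C, D}.
Each dependency's left side is a superkey — BCNF holds.

BCNF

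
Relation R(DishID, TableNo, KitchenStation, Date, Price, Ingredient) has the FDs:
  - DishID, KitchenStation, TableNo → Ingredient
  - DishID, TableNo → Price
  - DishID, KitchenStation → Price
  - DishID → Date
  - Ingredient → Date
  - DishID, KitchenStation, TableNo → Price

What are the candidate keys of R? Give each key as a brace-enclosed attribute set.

No FD produces {DishID, KitchenStation, TableNo}, so they must be in every candidate key.
Closure of {DishID, KitchenStation, TableNo} is {Date, DishID, Ingredient, KitchenStation, Price, TableNo}, the whole schema; {DishID, KitchenStation, TableNo} is a candidate key.
Every other attribute set either contains this one or has a smaller closure.

{DishID, KitchenStation, TableNo}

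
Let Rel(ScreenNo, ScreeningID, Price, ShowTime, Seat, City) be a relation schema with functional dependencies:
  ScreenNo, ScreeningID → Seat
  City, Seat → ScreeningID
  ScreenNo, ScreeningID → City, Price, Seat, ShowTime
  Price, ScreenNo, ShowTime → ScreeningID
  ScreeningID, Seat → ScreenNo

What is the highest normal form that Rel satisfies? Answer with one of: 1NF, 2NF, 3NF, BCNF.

BCNF

Candidate keys: {City, Seat}, {Price, ScreenNo, ShowTime}, {ScreenNo, ScreeningID}, {ScreeningID, Seat}. Prime attributes: {City, Price, ScreenNo, ScreeningID, Seat, ShowTime}.
Every FD has a superkey on the left, so the relation is in BCNF.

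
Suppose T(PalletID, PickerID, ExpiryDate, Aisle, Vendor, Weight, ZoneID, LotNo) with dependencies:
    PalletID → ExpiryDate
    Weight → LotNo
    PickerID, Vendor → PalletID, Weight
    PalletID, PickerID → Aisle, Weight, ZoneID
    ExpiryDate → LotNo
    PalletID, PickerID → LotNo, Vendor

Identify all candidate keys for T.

{PalletID, PickerID}, {PickerID, Vendor}

{PickerID} never appears on the right of any FD, so every key must include it.
{PalletID, PickerID} is a candidate key since {PalletID, PickerID}⁺ = {Aisle, ExpiryDate, LotNo, PalletID, PickerID, Vendor, Weight, ZoneID} covers every attribute.
{PickerID, Vendor} is a candidate key since {PickerID, Vendor}⁺ = {Aisle, ExpiryDate, LotNo, PalletID, PickerID, Vendor, Weight, ZoneID} covers every attribute.
These are minimal and exhaustive — every other superkey contains one of them.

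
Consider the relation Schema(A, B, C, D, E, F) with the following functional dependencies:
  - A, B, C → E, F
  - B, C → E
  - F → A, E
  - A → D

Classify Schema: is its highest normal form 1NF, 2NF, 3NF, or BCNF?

Candidate keys: {A, B, C}, {B, C, F}. Prime attributes: {A, B, C, F}.
B, C → E breaks BCNF: {B, C}⁺ = {B, C, E}, so {B, C} is not a superkey.
Because {E} is non-prime and the left side of B, C → E is not a superkey, the relation is not in 3NF.
{A} is a proper subset of the key {A, B, C}, and {A}⁺ contains the non-prime attribute {D} — a partial dependency, so 2NF is violated.

1NF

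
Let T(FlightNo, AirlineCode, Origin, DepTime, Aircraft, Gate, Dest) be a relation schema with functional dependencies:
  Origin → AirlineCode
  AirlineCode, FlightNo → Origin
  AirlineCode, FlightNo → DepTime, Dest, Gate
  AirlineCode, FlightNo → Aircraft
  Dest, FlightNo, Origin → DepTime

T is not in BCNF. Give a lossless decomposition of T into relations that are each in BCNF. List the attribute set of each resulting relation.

Candidate keys of the original relation: {AirlineCode, FlightNo}, {FlightNo, Origin}.
In {Aircraft, AirlineCode, DepTime, Dest, FlightNo, Gate, Origin}, {Origin} is not a superkey ({Origin}⁺ restricted to this set is {AirlineCode, Origin}), so split on Origin → AirlineCode into {AirlineCode, Origin} and {Aircraft, DepTime, Dest, FlightNo, Gate, Origin}.
{AirlineCode, Origin} has no BCNF violation.
{Aircraft, DepTime, Dest, FlightNo, Gate, Origin} has no BCNF violation.

{Aircraft, DepTime, Dest, FlightNo, Gate, Origin}; {AirlineCode, Origin}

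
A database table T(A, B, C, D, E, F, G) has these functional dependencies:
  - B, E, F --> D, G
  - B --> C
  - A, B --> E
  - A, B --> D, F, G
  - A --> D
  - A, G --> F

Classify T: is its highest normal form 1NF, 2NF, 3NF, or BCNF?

Candidate key: {A, B}. Prime attributes: {A, B}.
B, E, F --> D, G: {B, E, F}⁺ = {B, C, D, E, F, G}, which is not all of the attributes, so the left side is not a superkey — BCNF is violated.
B, E, F --> D, G determines the non-prime attributes {D, G} from a non-superkey — 3NF is violated.
Since {A} ⊂ {A, B} and {A}⁺ ⊇ {D} with {D} non-prime, there is a partial dependency; 2NF fails.

1NF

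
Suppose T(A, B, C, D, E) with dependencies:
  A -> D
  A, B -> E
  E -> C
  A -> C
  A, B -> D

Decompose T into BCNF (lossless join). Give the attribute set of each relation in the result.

Candidate key of the original relation: {A, B}.
Within {A, B, C, D, E}: {A}⁺ ∩ {A, B, C, D, E} = {A, C, D}, not the whole set, so A -> C, D violates BCNF; decompose into {A, C, D} and {A, B, E}.
{A, C, D} is in BCNF.
{A, B, E} is in BCNF.

{A, B, E}; {A, C, D}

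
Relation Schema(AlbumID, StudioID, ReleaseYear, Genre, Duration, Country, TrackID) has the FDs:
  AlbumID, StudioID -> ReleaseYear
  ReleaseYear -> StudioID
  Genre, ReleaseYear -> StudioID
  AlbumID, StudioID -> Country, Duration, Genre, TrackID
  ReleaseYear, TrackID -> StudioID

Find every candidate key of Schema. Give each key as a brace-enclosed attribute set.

Attributes never on any right-hand side: {AlbumID} — every candidate key must contain it.
{AlbumID, ReleaseYear} is a candidate key since {AlbumID, ReleaseYear}⁺ = {AlbumID, Country, Duration, Genre, ReleaseYear, StudioID, TrackID} covers every attribute.
{AlbumID, StudioID} is a candidate key since {AlbumID, StudioID}⁺ = {AlbumID, Country, Duration, Genre, ReleaseYear, StudioID, TrackID} covers every attribute.
No proper subset of any of these is a key, and no other minimal superkey exists.

{AlbumID, ReleaseYear}, {AlbumID, StudioID}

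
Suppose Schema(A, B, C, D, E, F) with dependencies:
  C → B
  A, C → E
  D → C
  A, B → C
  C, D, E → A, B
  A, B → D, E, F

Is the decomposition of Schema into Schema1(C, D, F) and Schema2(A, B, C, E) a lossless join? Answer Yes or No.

Schema1 ∩ Schema2 = {C}; its closure under F is {B, C}.
Schema1 ⊄ {B, C} and Schema2 ⊄ {B, C}, so the split is lossy.

No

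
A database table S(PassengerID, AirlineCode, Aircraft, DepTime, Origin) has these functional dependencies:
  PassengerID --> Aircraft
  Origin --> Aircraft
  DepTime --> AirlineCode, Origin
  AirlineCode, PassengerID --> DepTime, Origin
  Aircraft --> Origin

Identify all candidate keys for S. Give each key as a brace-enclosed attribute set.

{AirlineCode, PassengerID}, {DepTime, PassengerID}

{PassengerID} never appears on the right of any FD, so every key must include it.
Closure of {AirlineCode, PassengerID} is {Aircraft, AirlineCode, DepTime, Origin, PassengerID}, the whole schema; {AirlineCode, PassengerID} is a candidate key.
Closure of {DepTime, PassengerID} is {Aircraft, AirlineCode, DepTime, Origin, PassengerID}, the whole schema; {DepTime, PassengerID} is a candidate key.
No proper subset of any of these is a key, and no other minimal superkey exists.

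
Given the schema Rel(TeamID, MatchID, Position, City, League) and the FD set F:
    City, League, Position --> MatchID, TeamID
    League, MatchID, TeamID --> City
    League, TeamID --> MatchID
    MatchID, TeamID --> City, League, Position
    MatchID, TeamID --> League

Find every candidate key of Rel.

{League, TeamID} is a candidate key since {League, TeamID}⁺ = {City, League, MatchID, Position, TeamID} covers every attribute.
{MatchID, TeamID} is a candidate key since {MatchID, TeamID}⁺ = {City, League, MatchID, Position, TeamID} covers every attribute.
{City, League, Position} is a candidate key since {City, League, Position}⁺ = {City, League, MatchID, Position, TeamID} covers every attribute.
These are minimal and exhaustive — every other superkey contains one of them.

{City, League, Position}, {League, TeamID}, {MatchID, TeamID}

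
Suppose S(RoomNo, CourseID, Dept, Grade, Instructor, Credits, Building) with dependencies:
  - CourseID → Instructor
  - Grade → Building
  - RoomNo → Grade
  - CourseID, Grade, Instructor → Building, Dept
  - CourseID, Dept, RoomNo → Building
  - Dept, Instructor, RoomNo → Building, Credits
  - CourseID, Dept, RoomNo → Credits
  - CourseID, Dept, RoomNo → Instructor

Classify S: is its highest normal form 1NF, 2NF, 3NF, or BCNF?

Candidate key: {CourseID, RoomNo}. Prime attributes: {CourseID, RoomNo}.
CourseID → Instructor breaks BCNF: {CourseID}⁺ = {CourseID, Instructor}, so {CourseID} is not a superkey.
CourseID → Instructor determines the non-prime attribute {Instructor} from a non-superkey — 3NF is violated.
The proper key subset {CourseID} of {CourseID, RoomNo} determines non-prime {Instructor}, so the relation is not even in 2NF.

1NF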